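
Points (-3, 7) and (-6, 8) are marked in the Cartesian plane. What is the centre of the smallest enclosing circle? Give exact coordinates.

(-4.5, 7.5)

The smallest circle enclosing two points has them as diameter endpoints.
Centre = midpoint = (-4.5, 7.5); r² = |(-3, 7)−(-6, 8)|²/4 = 10/4 = 2.5.
Centre = (-4.5, 7.5).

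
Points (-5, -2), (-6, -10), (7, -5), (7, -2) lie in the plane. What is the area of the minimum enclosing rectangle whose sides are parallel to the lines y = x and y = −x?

157.5

In coordinates u = x + y, v = x − y the rectangle is axis-aligned; the map (x,y)→(u,v) scales areas by 2.
u-values: -7, -16, 2, 5; range = 5 − (-16) = 21.
v-values: -3, 4, 12, 9; range = 12 − (-3) = 15.
Area = (21 × 15) / 2 = 157.5.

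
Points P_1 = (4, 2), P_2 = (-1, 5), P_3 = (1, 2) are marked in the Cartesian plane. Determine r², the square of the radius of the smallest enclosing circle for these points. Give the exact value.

Side lengths²: P_1P_2² = 34, P_1P_3² = 9, P_2P_3² = 13.
Since P_1P_2² = 34 ≥ 13 + 9 = 22, the angle opposite P_1P_2 is not acute, so the smallest enclosing circle has P_1P_2 as diameter.
Centre = midpoint of P_1P_2 = (1.5, 3.5), r² = 34/4 = 8.5.

8.5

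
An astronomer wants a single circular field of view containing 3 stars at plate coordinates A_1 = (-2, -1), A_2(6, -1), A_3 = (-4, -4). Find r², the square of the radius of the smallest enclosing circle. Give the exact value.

27.25

Side lengths²: A_1A_2² = 64, A_1A_3² = 13, A_2A_3² = 109.
Since A_2A_3² = 109 ≥ 64 + 13 = 77, the angle opposite A_2A_3 is not acute, so the smallest enclosing circle has A_2A_3 as diameter.
Centre = midpoint of A_2A_3 = (1, -2.5), r² = 109/4 = 27.25.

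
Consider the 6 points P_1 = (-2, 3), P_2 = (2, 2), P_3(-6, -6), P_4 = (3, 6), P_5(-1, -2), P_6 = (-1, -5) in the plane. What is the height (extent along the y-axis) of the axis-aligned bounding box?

12

max y = 6, min y = -6, so height = 12.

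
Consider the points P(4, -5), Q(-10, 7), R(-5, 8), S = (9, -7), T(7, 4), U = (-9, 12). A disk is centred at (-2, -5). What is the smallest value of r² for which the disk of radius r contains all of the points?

The required radius is the distance from (-2, -5) to the farthest point.
Squared distances: 36, 208, 178, 125, 162, 338.
Maximum is 338, attained at U.

338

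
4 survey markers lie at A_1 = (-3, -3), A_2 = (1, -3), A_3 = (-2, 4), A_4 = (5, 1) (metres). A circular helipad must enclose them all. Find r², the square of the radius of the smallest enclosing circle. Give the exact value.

3625/169

A smallest enclosing disk is always determined by at most three of the input points on its boundary.
The minimum enclosing circle is determined by three boundary points: A_1, A_3, A_4.
Their circumcentre is (6/13, 1/13) with r² = 3625/169.
The farthest remaining point A_2 is at distance² 1649/169 ≤ 3625/169.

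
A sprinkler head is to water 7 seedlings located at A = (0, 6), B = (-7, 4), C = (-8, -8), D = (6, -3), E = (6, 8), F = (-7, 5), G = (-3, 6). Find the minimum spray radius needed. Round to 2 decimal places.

10.63

By Welzl's lemma the MEC is supported by two points (diametrically opposite) or three points (on a circumcircle).
The farthest pair is C–E with squared distance 452. The circle on this segment as diameter has centre (-1, 0) and r² = 452/4 = 113.
Check A: distance² to centre = 37 ≤ 113, so it lies inside.
All remaining points lie in this disk, and no smaller disk contains both endpoints, so this is the minimum enclosing circle.
r = √113 ≈ 10.63.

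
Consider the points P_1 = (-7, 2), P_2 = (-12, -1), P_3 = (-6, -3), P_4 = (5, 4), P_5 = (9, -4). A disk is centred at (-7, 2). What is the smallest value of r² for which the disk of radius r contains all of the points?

The required radius is the distance from (-7, 2) to the farthest point.
Squared distances: 0, 34, 26, 148, 292.
Maximum is 292, attained at P_5.

292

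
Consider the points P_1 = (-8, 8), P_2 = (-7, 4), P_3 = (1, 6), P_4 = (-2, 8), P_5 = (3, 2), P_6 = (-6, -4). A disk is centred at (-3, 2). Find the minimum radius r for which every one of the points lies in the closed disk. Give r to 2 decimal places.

7.81

The required radius is the distance from (-3, 2) to the farthest point.
Squared distances: 61, 20, 32, 37, 36, 45.
Maximum is 61, attained at P_1.
r = √61 ≈ 7.81.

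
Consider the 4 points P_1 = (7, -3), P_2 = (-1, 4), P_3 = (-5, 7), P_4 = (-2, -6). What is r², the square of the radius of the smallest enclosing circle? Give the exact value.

The minimum enclosing circle of a finite set is fixed by two of the points (as a diameter) or three (as a circumcircle).
The minimum enclosing circle is determined by three boundary points: P_1, P_3, P_4.
Their circumcentre is (11/21, 10/7) with r² = 27145/441.
The farthest remaining point P_2 is at distance² 3940/441 ≤ 27145/441.

27145/441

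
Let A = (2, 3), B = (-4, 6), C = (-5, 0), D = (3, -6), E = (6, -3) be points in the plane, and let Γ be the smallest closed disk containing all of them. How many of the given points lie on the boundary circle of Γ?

3

The minimum enclosing circle is determined by three boundary points: B, D, E.
Their circumcentre is (-7/38, 7/38) with r² = 34933/722.
The farthest remaining point C is at distance² 16769/722 ≤ 34933/722.
The points at distance exactly r from the centre are B, D, E — 3 points.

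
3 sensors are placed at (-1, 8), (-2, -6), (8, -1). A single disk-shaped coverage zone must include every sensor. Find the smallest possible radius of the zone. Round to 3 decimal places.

Call the three points A, B, C in the order given.
Side lengths²: AB² = 197, AC² = 162, BC² = 125.
Since AB² = 197 < 162 + 125 = 287, the triangle is acute, so the smallest enclosing circle is the circumcircle.
Circumcentre = (5/6, 5/6), r² = 985/18.
r = √(985/18) ≈ 7.397.

7.397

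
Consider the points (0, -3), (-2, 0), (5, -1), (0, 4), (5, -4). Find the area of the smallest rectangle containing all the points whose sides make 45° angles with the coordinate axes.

In coordinates u = x + y, v = x − y the rectangle is axis-aligned; the map (x,y)→(u,v) scales areas by 2.
u-values: -3, -2, 4, 4, 1; range = 4 − (-3) = 7.
v-values: 3, -2, 6, -4, 9; range = 9 − (-4) = 13.
Area = (7 × 13) / 2 = 45.5.

45.5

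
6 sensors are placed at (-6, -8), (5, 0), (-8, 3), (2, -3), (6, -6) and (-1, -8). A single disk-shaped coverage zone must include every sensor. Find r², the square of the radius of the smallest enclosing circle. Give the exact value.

By Welzl's lemma the MEC is supported by two points (diametrically opposite) or three points (on a circumcircle).
The farthest pair is (-8, 3)–(6, -6) with squared distance 277. The circle on this segment as diameter has centre (-1, -1.5) and r² = 277/4 = 69.25.
Check (-6, -8): distance² to centre = 67.25 ≤ 69.25, so it lies inside.
All remaining points lie in this disk, and no smaller disk contains both endpoints, so this is the minimum enclosing circle.

69.25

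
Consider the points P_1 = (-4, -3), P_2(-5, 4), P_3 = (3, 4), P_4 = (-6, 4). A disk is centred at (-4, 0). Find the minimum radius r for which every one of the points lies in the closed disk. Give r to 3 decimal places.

The required radius is the distance from (-4, 0) to the farthest point.
Squared distances: 9, 17, 65, 20.
Maximum is 65, attained at P_3.
r = √65 ≈ 8.062.

8.062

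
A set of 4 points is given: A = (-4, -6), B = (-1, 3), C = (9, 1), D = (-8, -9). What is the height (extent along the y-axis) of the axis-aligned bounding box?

12

max y = 3, min y = -9, so height = 12.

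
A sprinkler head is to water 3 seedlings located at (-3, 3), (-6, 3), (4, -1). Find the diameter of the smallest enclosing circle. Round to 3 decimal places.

Call the three points A, B, C in the order given.
Side lengths²: AB² = 9, AC² = 65, BC² = 116.
Since BC² = 116 ≥ 65 + 9 = 74, the angle opposite BC is not acute, so the smallest enclosing circle has BC as diameter.
Centre = midpoint of BC = (-1, 1), r² = 116/4 = 29.
Diameter = 2r = 2√29 ≈ 10.770.

10.770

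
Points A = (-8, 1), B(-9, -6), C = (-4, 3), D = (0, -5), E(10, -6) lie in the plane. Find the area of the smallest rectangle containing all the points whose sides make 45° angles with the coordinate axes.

In coordinates u = x + y, v = x − y the rectangle is axis-aligned; the map (x,y)→(u,v) scales areas by 2.
u-values: -7, -15, -1, -5, 4; range = 4 − (-15) = 19.
v-values: -9, -3, -7, 5, 16; range = 16 − (-9) = 25.
Area = (19 × 25) / 2 = 237.5.

237.5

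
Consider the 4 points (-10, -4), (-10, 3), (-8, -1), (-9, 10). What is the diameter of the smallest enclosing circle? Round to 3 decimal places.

14.036

By Welzl's lemma the MEC is supported by two points (diametrically opposite) or three points (on a circumcircle).
The farthest pair is (-10, -4)–(-9, 10) with squared distance 197. The circle on this segment as diameter has centre (-9.5, 3) and r² = 197/4 = 49.25.
Check (-10, 3): distance² to centre = 0.25 ≤ 49.25, so it lies inside.
All remaining points lie in this disk, and no smaller disk contains both endpoints, so this is the minimum enclosing circle.
Diameter = 2r = 2√(49.25) ≈ 14.036.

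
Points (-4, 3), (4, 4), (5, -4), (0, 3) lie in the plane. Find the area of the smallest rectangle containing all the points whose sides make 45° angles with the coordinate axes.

72

In coordinates u = x + y, v = x − y the rectangle is axis-aligned; the map (x,y)→(u,v) scales areas by 2.
u-values: -1, 8, 1, 3; range = 8 − (-1) = 9.
v-values: -7, 0, 9, -3; range = 9 − (-7) = 16.
Area = (9 × 16) / 2 = 72.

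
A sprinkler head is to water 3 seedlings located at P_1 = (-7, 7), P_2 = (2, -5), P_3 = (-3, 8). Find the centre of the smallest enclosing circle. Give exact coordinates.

Side lengths²: P_1P_2² = 225, P_1P_3² = 17, P_2P_3² = 194.
Since P_1P_2² = 225 ≥ 194 + 17 = 211, the angle opposite P_1P_2 is not acute, so the smallest enclosing circle has P_1P_2 as diameter.
Centre = midpoint of P_1P_2 = (-2.5, 1), r² = 225/4 = 56.25.
Centre = (-2.5, 1).

(-2.5, 1)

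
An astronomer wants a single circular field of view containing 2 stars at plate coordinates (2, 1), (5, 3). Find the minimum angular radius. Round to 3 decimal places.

The smallest circle enclosing two points has them as diameter endpoints.
Centre = midpoint = (3.5, 2); r² = |(2, 1)−(5, 3)|²/4 = 13/4 = 3.25.
r = √(3.25) ≈ 1.803.

1.803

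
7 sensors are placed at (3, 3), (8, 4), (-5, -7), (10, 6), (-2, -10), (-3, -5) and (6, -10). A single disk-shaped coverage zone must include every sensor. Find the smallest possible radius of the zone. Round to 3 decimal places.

10.025

The minimum enclosing circle is determined by three boundary points: (-5, -7), (10, 6), (-2, -10).
Their circumcentre is (24/7, -11/7) with r² = 4925/49.
The farthest remaining point (6, -10) is at distance² 3805/49 ≤ 4925/49.
r = √(4925/49) ≈ 10.025.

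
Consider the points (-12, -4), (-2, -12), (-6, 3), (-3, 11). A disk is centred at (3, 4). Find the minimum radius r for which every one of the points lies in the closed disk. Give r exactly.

The required radius is the distance from (3, 4) to the farthest point.
Squared distances: 289, 281, 82, 85.
Maximum is 289, attained at (-12, -4).
r = √289 = 17.

17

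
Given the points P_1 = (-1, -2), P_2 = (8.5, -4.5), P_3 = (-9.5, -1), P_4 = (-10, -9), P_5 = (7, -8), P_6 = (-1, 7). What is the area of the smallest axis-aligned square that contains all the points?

The bounding box has width 18.5 and height 16.
An axis-aligned square enclosing the set must have side ≥ max(width, height).
So the minimum side is max(18.5, 16) = 18.5.
Area = 18.5² = 342.25.

342.25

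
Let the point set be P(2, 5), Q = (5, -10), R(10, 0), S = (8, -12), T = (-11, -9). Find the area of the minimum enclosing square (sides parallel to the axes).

441

The bounding box has width 21 and height 17.
An axis-aligned square enclosing the set must have side ≥ max(width, height).
So the minimum side is max(21, 17) = 21.
Area = 21² = 441.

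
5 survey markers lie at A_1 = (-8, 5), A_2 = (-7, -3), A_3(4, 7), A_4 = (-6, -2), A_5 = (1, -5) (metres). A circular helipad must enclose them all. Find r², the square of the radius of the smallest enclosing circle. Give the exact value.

55.25

A smallest enclosing disk is always determined by at most three of the input points on its boundary.
The farthest pair is A_2–A_3 with squared distance 221. The circle on this segment as diameter has centre (-1.5, 2) and r² = 221/4 = 55.25.
Check A_1: distance² to centre = 51.25 ≤ 55.25, so it lies inside.
All remaining points lie in this disk, and no smaller disk contains both endpoints, so this is the minimum enclosing circle.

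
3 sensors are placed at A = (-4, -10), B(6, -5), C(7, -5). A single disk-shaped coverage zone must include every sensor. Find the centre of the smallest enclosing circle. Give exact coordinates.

(1.5, -7.5)

Side lengths²: AB² = 125, AC² = 146, BC² = 1.
Since AC² = 146 ≥ 125 + 1 = 126, the angle opposite AC is not acute, so the smallest enclosing circle has AC as diameter.
Centre = midpoint of AC = (1.5, -7.5), r² = 146/4 = 36.5.
Centre = (1.5, -7.5).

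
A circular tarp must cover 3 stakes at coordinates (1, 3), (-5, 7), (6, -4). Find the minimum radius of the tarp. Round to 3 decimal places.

7.778

Call the three points A, B, C in the order given.
Side lengths²: AB² = 52, AC² = 74, BC² = 242.
Since BC² = 242 ≥ 74 + 52 = 126, the angle opposite BC is not acute, so the smallest enclosing circle has BC as diameter.
Centre = midpoint of BC = (0.5, 1.5), r² = 242/4 = 60.5.
r = √(60.5) ≈ 7.778.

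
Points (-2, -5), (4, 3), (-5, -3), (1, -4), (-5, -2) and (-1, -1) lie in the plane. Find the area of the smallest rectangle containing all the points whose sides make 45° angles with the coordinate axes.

In coordinates u = x + y, v = x − y the rectangle is axis-aligned; the map (x,y)→(u,v) scales areas by 2.
u-values: -7, 7, -8, -3, -7, -2; range = 7 − (-8) = 15.
v-values: 3, 1, -2, 5, -3, 0; range = 5 − (-3) = 8.
Area = (15 × 8) / 2 = 60.

60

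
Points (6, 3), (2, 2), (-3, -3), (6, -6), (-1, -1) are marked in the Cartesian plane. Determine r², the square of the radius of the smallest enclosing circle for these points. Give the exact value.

32.5

By Welzl's lemma the MEC is supported by two points (diametrically opposite) or three points (on a circumcircle).
The minimum enclosing circle is determined by three boundary points: (6, 3), (-3, -3), (6, -6).
Their circumcentre is (2.5, -1.5) with r² = 32.5.
The farthest remaining point (2, 2) is at distance² 12.5 ≤ 32.5.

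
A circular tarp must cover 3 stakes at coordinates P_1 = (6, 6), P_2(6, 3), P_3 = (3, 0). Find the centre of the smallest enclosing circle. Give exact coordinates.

(4.5, 3)

Side lengths²: P_1P_2² = 9, P_1P_3² = 45, P_2P_3² = 18.
Since P_1P_3² = 45 ≥ 18 + 9 = 27, the angle opposite P_1P_3 is not acute, so the smallest enclosing circle has P_1P_3 as diameter.
Centre = midpoint of P_1P_3 = (4.5, 3), r² = 45/4 = 11.25.
Centre = (4.5, 3).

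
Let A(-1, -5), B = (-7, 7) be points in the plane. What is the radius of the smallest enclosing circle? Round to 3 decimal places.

The smallest circle enclosing two points has them as diameter endpoints.
Centre = midpoint = (-4, 1); r² = |AB|²/4 = 180/4 = 45.
r = √45 ≈ 6.708.

6.708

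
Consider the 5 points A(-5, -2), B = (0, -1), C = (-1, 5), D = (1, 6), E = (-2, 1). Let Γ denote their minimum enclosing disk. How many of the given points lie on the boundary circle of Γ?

The minimum enclosing circle of a finite set is fixed by two of the points (as a diameter) or three (as a circumcircle).
The farthest pair is A–D with squared distance 100. The circle on this segment as diameter has centre (-2, 2) and r² = 100/4 = 25.
Check B: distance² to centre = 13 ≤ 25, so it lies inside.
All remaining points lie in this disk, and no smaller disk contains both endpoints, so this is the minimum enclosing circle.
The points at distance exactly r from the centre are A, D — 2 points.

2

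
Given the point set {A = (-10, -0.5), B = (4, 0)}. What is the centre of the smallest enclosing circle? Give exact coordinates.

The smallest circle enclosing two points has them as diameter endpoints.
Centre = midpoint = (-3, -0.25); r² = |AB|²/4 = 196.25/4 = 49.0625.
Centre = (-3, -0.25).

(-3, -0.25)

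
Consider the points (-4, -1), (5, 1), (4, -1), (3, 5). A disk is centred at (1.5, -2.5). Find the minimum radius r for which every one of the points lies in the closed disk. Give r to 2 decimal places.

7.65

The required radius is the distance from (1.5, -2.5) to the farthest point.
Squared distances: 32.5, 24.5, 8.5, 58.5.
Maximum is 58.5, attained at (3, 5).
r = √(58.5) ≈ 7.65.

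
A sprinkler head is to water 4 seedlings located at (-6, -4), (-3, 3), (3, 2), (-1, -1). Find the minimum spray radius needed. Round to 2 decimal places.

5.41

By Welzl's lemma the MEC is supported by two points (diametrically opposite) or three points (on a circumcircle).
The farthest pair is (-6, -4)–(3, 2) with squared distance 117. The circle on this segment as diameter has centre (-1.5, -1) and r² = 117/4 = 29.25.
Check (-3, 3): distance² to centre = 18.25 ≤ 29.25, so it lies inside.
All remaining points lie in this disk, and no smaller disk contains both endpoints, so this is the minimum enclosing circle.
r = √(29.25) ≈ 5.41.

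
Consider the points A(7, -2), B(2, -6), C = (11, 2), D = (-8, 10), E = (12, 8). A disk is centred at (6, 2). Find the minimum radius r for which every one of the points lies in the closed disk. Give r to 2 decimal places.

The required radius is the distance from (6, 2) to the farthest point.
Squared distances: 17, 80, 25, 260, 72.
Maximum is 260, attained at D.
r = √260 ≈ 16.12.

16.12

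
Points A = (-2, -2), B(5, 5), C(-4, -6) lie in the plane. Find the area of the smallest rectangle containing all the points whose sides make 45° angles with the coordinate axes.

In coordinates u = x + y, v = x − y the rectangle is axis-aligned; the map (x,y)→(u,v) scales areas by 2.
u-values: -4, 10, -10; range = 10 − (-10) = 20.
v-values: 0, 0, 2; range = 2 − 0 = 2.
Area = (20 × 2) / 2 = 20.

20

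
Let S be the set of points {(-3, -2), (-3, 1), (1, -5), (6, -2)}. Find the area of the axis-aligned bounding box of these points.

x ranges over [-3, 6], width 9.
y ranges over [-5, 1], height 6.
Area = 9 × 6 = 54.

54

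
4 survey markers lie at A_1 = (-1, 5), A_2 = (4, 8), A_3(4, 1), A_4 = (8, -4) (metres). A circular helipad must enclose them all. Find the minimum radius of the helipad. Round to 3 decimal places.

The minimum enclosing circle is determined by three boundary points: A_1, A_2, A_4.
Their circumcentre is (4.5, 1.5) with r² = 42.5.
The farthest remaining point A_3 is at distance² 0.5 ≤ 42.5.
r = √(42.5) ≈ 6.519.

6.519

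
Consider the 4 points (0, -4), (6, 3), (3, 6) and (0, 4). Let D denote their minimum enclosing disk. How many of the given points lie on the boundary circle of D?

2

By Welzl's lemma the MEC is supported by two points (diametrically opposite) or three points (on a circumcircle).
The farthest pair is (0, -4)–(3, 6) with squared distance 109. The circle on this segment as diameter has centre (1.5, 1) and r² = 109/4 = 27.25.
Check (6, 3): distance² to centre = 24.25 ≤ 27.25, so it lies inside.
All remaining points lie in this disk, and no smaller disk contains both endpoints, so this is the minimum enclosing circle.
The points at distance exactly r from the centre are (0, -4), (3, 6) — 2 points.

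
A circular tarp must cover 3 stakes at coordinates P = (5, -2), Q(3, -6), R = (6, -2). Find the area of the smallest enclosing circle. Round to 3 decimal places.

Side lengths²: PQ² = 20, PR² = 1, QR² = 25.
Since QR² = 25 ≥ 20 + 1 = 21, the angle opposite QR is not acute, so the smallest enclosing circle has QR as diameter.
Centre = midpoint of QR = (4.5, -4), r² = 25/4 = 6.25.
Area = π·r² = π·6.25 ≈ 19.635.

19.635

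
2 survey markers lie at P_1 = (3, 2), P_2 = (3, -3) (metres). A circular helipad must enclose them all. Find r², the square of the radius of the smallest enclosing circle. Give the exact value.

The smallest circle enclosing two points has them as diameter endpoints.
Centre = midpoint = (3, -0.5); r² = |P_1P_2|²/4 = 25/4 = 6.25.

6.25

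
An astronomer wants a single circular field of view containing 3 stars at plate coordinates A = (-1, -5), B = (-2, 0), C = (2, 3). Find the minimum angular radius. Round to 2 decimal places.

Side lengths²: AB² = 26, AC² = 73, BC² = 25.
Since AC² = 73 ≥ 26 + 25 = 51, the angle opposite AC is not acute, so the smallest enclosing circle has AC as diameter.
Centre = midpoint of AC = (0.5, -1), r² = 73/4 = 18.25.
r = √(18.25) ≈ 4.27.

4.27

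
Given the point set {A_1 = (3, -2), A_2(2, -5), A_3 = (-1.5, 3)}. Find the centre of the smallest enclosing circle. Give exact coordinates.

Side lengths²: A_1A_2² = 10, A_1A_3² = 45.25, A_2A_3² = 76.25.
Since A_2A_3² = 76.25 ≥ 45.25 + 10 = 55.25, the angle opposite A_2A_3 is not acute, so the smallest enclosing circle has A_2A_3 as diameter.
Centre = midpoint of A_2A_3 = (0.25, -1), r² = 76.25/4 = 19.0625.
Centre = (0.25, -1).

(0.25, -1)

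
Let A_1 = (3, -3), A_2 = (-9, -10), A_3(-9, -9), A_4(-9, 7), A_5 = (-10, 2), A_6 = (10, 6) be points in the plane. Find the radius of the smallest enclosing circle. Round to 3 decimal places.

12.437

The minimum enclosing circle is determined by three boundary points: A_2, A_4, A_6.
Their circumcentre is (3/38, -1.5) with r² = 111677/722.
The farthest remaining point A_3 is at distance² 100125/722 ≤ 111677/722.
r = √(111677/722) ≈ 12.437.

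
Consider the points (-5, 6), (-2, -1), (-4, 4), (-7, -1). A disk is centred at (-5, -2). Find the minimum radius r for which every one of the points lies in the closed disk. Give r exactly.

The required radius is the distance from (-5, -2) to the farthest point.
Squared distances: 64, 10, 37, 5.
Maximum is 64, attained at (-5, 6).
r = √64 = 8.

8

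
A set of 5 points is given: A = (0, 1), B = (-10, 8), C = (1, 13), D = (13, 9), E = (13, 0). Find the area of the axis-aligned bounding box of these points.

299

x ranges over [-10, 13], width 23.
y ranges over [0, 13], height 13.
Area = 23 × 13 = 299.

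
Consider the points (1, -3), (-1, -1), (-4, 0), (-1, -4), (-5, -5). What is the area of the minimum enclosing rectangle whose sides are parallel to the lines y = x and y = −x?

32

In coordinates u = x + y, v = x − y the rectangle is axis-aligned; the map (x,y)→(u,v) scales areas by 2.
u-values: -2, -2, -4, -5, -10; range = -2 − (-10) = 8.
v-values: 4, 0, -4, 3, 0; range = 4 − (-4) = 8.
Area = (8 × 8) / 2 = 32.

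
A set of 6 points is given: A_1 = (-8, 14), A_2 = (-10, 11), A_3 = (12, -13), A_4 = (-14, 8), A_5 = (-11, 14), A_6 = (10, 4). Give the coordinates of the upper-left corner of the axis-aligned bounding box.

(-14, 14)

x-range [-14, 12], y-range [-13, 14].
The upper-left corner is (-14, 14).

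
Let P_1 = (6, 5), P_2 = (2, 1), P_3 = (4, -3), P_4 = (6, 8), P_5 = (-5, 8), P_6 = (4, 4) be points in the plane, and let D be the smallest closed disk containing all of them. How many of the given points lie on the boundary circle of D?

3

A smallest enclosing disk is always determined by at most three of the input points on its boundary.
The minimum enclosing circle is determined by three boundary points: P_3, P_4, P_5.
Their circumcentre is (0.5, 73/22) with r² = 12625/242.
The farthest remaining point P_1 is at distance² 8005/242 ≤ 12625/242.
The points at distance exactly r from the centre are P_3, P_4, P_5 — 3 points.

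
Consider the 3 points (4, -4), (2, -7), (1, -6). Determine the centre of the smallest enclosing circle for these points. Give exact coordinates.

Call the three points A, B, C in the order given.
Side lengths²: AB² = 13, AC² = 13, BC² = 2.
Since AC² = 13 < 13 + 2 = 15, the triangle is acute, so the smallest enclosing circle is the circumcircle.
Circumcentre = (2.7, -5.3), r² = 3.38.
Centre = (2.7, -5.3).

(2.7, -5.3)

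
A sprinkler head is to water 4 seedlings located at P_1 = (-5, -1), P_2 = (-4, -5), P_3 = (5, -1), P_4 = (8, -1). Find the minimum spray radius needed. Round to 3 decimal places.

6.519

A smallest enclosing disk is always determined by at most three of the input points on its boundary.
The minimum enclosing circle is determined by three boundary points: P_1, P_2, P_4.
Their circumcentre is (1.5, -1.5) with r² = 42.5.
The farthest remaining point P_3 is at distance² 12.5 ≤ 42.5.
r = √(42.5) ≈ 6.519.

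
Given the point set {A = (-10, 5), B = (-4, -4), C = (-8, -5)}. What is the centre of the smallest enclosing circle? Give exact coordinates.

(-101/14, 5/14)

Side lengths²: AB² = 117, AC² = 104, BC² = 17.
Since AB² = 117 < 104 + 17 = 121, the triangle is acute, so the smallest enclosing circle is the circumcircle.
Circumcentre = (-101/14, 5/14), r² = 2873/98.
Centre = (-101/14, 5/14).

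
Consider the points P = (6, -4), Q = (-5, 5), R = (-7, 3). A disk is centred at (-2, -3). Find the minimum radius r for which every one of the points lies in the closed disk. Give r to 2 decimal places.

8.54

The required radius is the distance from (-2, -3) to the farthest point.
Squared distances: 65, 73, 61.
Maximum is 73, attained at Q.
r = √73 ≈ 8.54.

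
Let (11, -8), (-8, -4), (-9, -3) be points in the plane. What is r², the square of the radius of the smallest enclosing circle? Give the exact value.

106.25

Call the three points A, B, C in the order given.
Side lengths²: AB² = 377, AC² = 425, BC² = 2.
Since AC² = 425 ≥ 377 + 2 = 379, the angle opposite AC is not acute, so the smallest enclosing circle has AC as diameter.
Centre = midpoint of AC = (1, -5.5), r² = 425/4 = 106.25.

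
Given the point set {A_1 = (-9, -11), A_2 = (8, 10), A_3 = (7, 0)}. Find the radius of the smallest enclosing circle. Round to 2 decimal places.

13.51

Side lengths²: A_1A_2² = 730, A_1A_3² = 377, A_2A_3² = 101.
Since A_1A_2² = 730 ≥ 377 + 101 = 478, the angle opposite A_1A_2 is not acute, so the smallest enclosing circle has A_1A_2 as diameter.
Centre = midpoint of A_1A_2 = (-0.5, -0.5), r² = 730/4 = 182.5.
r = √(182.5) ≈ 13.51.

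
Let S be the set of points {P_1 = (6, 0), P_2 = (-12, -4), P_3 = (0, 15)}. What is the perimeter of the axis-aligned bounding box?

Width = max x − min x = 6 − (-12) = 18.
Height = max y − min y = 15 − (-4) = 19.
Perimeter = 2(18 + 19) = 74.

74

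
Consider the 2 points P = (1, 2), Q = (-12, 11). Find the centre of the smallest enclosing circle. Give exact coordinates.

The smallest circle enclosing two points has them as diameter endpoints.
Centre = midpoint = (-5.5, 6.5); r² = |PQ|²/4 = 250/4 = 62.5.
Centre = (-5.5, 6.5).

(-5.5, 6.5)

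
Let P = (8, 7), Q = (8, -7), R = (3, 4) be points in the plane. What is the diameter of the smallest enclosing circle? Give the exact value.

14

Side lengths²: PQ² = 196, PR² = 34, QR² = 146.
Since PQ² = 196 ≥ 146 + 34 = 180, the angle opposite PQ is not acute, so the smallest enclosing circle has PQ as diameter.
Centre = midpoint of PQ = (8, 0), r² = 196/4 = 49.
Diameter = 2r = 2√49 = 14.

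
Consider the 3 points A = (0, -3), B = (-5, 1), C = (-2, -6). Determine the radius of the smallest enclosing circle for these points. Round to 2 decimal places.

3.81

Side lengths²: AB² = 41, AC² = 13, BC² = 58.
Since BC² = 58 ≥ 41 + 13 = 54, the angle opposite BC is not acute, so the smallest enclosing circle has BC as diameter.
Centre = midpoint of BC = (-3.5, -2.5), r² = 58/4 = 14.5.
r = √(14.5) ≈ 3.81.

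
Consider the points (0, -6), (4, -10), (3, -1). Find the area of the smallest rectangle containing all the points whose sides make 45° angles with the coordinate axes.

40

In coordinates u = x + y, v = x − y the rectangle is axis-aligned; the map (x,y)→(u,v) scales areas by 2.
u-values: -6, -6, 2; range = 2 − (-6) = 8.
v-values: 6, 14, 4; range = 14 − 4 = 10.
Area = (8 × 10) / 2 = 40.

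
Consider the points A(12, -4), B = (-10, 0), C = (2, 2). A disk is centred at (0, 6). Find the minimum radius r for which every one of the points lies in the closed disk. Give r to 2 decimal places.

The required radius is the distance from (0, 6) to the farthest point.
Squared distances: 244, 136, 20.
Maximum is 244, attained at A.
r = √244 ≈ 15.62.

15.62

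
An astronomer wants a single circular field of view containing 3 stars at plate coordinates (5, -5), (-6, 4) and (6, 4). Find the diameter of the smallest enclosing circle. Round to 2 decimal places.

14.30

Call the three points A, B, C in the order given.
Side lengths²: AB² = 202, AC² = 82, BC² = 144.
Since AB² = 202 < 144 + 82 = 226, the triangle is acute, so the smallest enclosing circle is the circumcircle.
Circumcentre = (0, 1/9), r² = 4141/81.
Diameter = 2r = 2√(4141/81) ≈ 14.30.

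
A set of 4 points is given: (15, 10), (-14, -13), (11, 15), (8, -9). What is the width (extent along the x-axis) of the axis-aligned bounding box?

29

max x = 15, min x = -14, so width = 29.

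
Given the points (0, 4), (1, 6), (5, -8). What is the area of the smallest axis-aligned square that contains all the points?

196

The bounding box has width 5 and height 14.
An axis-aligned square enclosing the set must have side ≥ max(width, height).
So the minimum side is max(5, 14) = 14.
Area = 14² = 196.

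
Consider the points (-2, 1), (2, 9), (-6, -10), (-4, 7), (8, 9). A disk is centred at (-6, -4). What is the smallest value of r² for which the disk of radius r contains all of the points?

365

The required radius is the distance from (-6, -4) to the farthest point.
Squared distances: 41, 233, 36, 125, 365.
Maximum is 365, attained at (8, 9).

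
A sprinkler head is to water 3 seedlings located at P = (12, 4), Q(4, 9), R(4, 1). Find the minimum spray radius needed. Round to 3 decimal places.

5.038

Side lengths²: PQ² = 89, PR² = 73, QR² = 64.
Since PQ² = 89 < 73 + 64 = 137, the triangle is acute, so the smallest enclosing circle is the circumcircle.
Circumcentre = (7.0625, 5), r² = 25.37890625.
r = √(25.37890625) ≈ 5.038.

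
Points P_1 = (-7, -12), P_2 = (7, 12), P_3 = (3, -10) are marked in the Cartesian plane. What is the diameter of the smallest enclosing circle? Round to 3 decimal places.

Side lengths²: P_1P_2² = 772, P_1P_3² = 104, P_2P_3² = 500.
Since P_1P_2² = 772 ≥ 500 + 104 = 604, the angle opposite P_1P_2 is not acute, so the smallest enclosing circle has P_1P_2 as diameter.
Centre = midpoint of P_1P_2 = (0, 0), r² = 772/4 = 193.
Diameter = 2r = 2√193 ≈ 27.785.

27.785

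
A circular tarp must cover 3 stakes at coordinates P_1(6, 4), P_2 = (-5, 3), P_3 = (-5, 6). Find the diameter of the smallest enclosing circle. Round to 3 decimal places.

11.226

Side lengths²: P_1P_2² = 122, P_1P_3² = 125, P_2P_3² = 9.
Since P_1P_3² = 125 < 122 + 9 = 131, the triangle is acute, so the smallest enclosing circle is the circumcircle.
Circumcentre = (9/22, 4.5), r² = 7625/242.
Diameter = 2r = 2√(7625/242) ≈ 11.226.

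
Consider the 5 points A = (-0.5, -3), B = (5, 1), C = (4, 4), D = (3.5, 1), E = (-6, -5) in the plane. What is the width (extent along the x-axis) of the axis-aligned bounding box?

max x = 5, min x = -6, so width = 11.

11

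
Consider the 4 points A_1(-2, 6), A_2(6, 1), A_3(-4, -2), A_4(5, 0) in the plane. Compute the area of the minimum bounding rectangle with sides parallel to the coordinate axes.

80

x ranges over [-4, 6], width 10.
y ranges over [-2, 6], height 8.
Area = 10 × 8 = 80.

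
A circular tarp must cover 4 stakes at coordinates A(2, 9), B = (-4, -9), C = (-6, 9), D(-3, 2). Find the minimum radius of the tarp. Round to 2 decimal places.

The minimum enclosing circle is determined by three boundary points: A, B, C.
Their circumcentre is (-2, 1/3) with r² = 820/9.
The farthest remaining point D is at distance² 34/9 ≤ 820/9.
r = √(820/9) ≈ 9.55.

9.55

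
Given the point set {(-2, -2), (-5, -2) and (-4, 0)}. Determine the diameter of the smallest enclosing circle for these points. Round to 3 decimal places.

3.162

Call the three points A, B, C in the order given.
Side lengths²: AB² = 9, AC² = 8, BC² = 5.
Since AB² = 9 < 8 + 5 = 13, the triangle is acute, so the smallest enclosing circle is the circumcircle.
Circumcentre = (-3.5, -1.5), r² = 2.5.
Diameter = 2r = 2√(2.5) ≈ 3.162.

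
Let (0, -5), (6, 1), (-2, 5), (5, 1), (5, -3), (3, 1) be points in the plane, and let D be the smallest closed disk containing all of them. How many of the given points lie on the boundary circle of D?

3

The minimum enclosing circle of a finite set is fixed by two of the points (as a diameter) or three (as a circumcircle).
The minimum enclosing circle is determined by three boundary points: (0, -5), (-2, 5), (5, -3).
Their circumcentre is (41/54, 19/54) with r² = 42601/1458.
The farthest remaining point (6, 1) is at distance² 40657/1458 ≤ 42601/1458.
The points at distance exactly r from the centre are (0, -5), (-2, 5), (5, -3) — 3 points.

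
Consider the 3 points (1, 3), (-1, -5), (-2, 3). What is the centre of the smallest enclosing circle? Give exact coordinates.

Call the three points A, B, C in the order given.
Side lengths²: AB² = 68, AC² = 9, BC² = 65.
Since AB² = 68 < 65 + 9 = 74, the triangle is acute, so the smallest enclosing circle is the circumcircle.
Circumcentre = (-0.5, -0.875), r² = 17.265625.
Centre = (-0.5, -0.875).

(-0.5, -0.875)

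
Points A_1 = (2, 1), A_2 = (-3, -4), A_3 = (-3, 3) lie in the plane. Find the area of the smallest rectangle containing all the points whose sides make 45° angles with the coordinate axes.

In coordinates u = x + y, v = x − y the rectangle is axis-aligned; the map (x,y)→(u,v) scales areas by 2.
u-values: 3, -7, 0; range = 3 − (-7) = 10.
v-values: 1, 1, -6; range = 1 − (-6) = 7.
Area = (10 × 7) / 2 = 35.

35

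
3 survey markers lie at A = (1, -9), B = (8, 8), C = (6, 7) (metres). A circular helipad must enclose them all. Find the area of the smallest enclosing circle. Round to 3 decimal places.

Side lengths²: AB² = 338, AC² = 281, BC² = 5.
Since AB² = 338 ≥ 281 + 5 = 286, the angle opposite AB is not acute, so the smallest enclosing circle has AB as diameter.
Centre = midpoint of AB = (4.5, -0.5), r² = 338/4 = 84.5.
Area = π·r² = π·84.5 ≈ 265.465.

265.465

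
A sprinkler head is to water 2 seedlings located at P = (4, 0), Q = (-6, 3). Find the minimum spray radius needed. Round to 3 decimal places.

5.220

The smallest circle enclosing two points has them as diameter endpoints.
Centre = midpoint = (-1, 1.5); r² = |PQ|²/4 = 109/4 = 27.25.
r = √(27.25) ≈ 5.220.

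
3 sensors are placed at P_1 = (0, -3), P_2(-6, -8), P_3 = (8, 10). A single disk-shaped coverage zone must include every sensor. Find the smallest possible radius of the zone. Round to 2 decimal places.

Side lengths²: P_1P_2² = 61, P_1P_3² = 233, P_2P_3² = 520.
Since P_2P_3² = 520 ≥ 233 + 61 = 294, the angle opposite P_2P_3 is not acute, so the smallest enclosing circle has P_2P_3 as diameter.
Centre = midpoint of P_2P_3 = (1, 1), r² = 520/4 = 130.
r = √130 ≈ 11.40.

11.40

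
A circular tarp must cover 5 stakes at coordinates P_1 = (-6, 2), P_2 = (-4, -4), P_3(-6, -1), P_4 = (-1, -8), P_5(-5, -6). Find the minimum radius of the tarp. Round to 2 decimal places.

The minimum enclosing circle of a finite set is fixed by two of the points (as a diameter) or three (as a circumcircle).
The farthest pair is P_1–P_4 with squared distance 125. The circle on this segment as diameter has centre (-3.5, -3) and r² = 125/4 = 31.25.
Check P_2: distance² to centre = 1.25 ≤ 31.25, so it lies inside.
All remaining points lie in this disk, and no smaller disk contains both endpoints, so this is the minimum enclosing circle.
r = √(31.25) ≈ 5.59.

5.59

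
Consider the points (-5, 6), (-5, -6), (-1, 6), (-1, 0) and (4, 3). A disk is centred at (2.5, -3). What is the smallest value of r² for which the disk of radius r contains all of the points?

The required radius is the distance from (2.5, -3) to the farthest point.
Squared distances: 137.25, 65.25, 93.25, 21.25, 38.25.
Maximum is 137.25, attained at (-5, 6).

137.25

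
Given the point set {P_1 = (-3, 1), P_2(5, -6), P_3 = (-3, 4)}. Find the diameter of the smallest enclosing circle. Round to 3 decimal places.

Side lengths²: P_1P_2² = 113, P_1P_3² = 9, P_2P_3² = 164.
Since P_2P_3² = 164 ≥ 113 + 9 = 122, the angle opposite P_2P_3 is not acute, so the smallest enclosing circle has P_2P_3 as diameter.
Centre = midpoint of P_2P_3 = (1, -1), r² = 164/4 = 41.
Diameter = 2r = 2√41 ≈ 12.806.

12.806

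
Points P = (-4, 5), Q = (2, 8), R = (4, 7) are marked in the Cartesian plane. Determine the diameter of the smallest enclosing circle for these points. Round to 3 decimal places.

Side lengths²: PQ² = 45, PR² = 68, QR² = 5.
Since PR² = 68 ≥ 45 + 5 = 50, the angle opposite PR is not acute, so the smallest enclosing circle has PR as diameter.
Centre = midpoint of PR = (0, 6), r² = 68/4 = 17.
Diameter = 2r = 2√17 ≈ 8.246.

8.246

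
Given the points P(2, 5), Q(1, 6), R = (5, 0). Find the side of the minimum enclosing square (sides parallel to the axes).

The bounding box has width 4 and height 6.
An axis-aligned square enclosing the set must have side ≥ max(width, height).
So the minimum side is max(4, 6) = 6.

6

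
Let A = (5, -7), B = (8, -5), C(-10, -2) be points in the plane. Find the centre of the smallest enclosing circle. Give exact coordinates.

Side lengths²: AB² = 13, AC² = 250, BC² = 333.
Since BC² = 333 ≥ 250 + 13 = 263, the angle opposite BC is not acute, so the smallest enclosing circle has BC as diameter.
Centre = midpoint of BC = (-1, -3.5), r² = 333/4 = 83.25.
Centre = (-1, -3.5).

(-1, -3.5)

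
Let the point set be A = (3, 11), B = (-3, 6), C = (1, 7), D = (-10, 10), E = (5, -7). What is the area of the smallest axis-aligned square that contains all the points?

324

The bounding box has width 15 and height 18.
An axis-aligned square enclosing the set must have side ≥ max(width, height).
So the minimum side is max(15, 18) = 18.
Area = 18² = 324.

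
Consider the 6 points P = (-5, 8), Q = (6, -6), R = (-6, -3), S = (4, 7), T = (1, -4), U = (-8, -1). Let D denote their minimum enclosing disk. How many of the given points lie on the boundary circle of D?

By Welzl's lemma the MEC is supported by two points (diametrically opposite) or three points (on a circumcircle).
The farthest pair is P–Q with squared distance 317. The circle on this segment as diameter has centre (0.5, 1) and r² = 317/4 = 79.25.
Check R: distance² to centre = 58.25 ≤ 79.25, so it lies inside.
All remaining points lie in this disk, and no smaller disk contains both endpoints, so this is the minimum enclosing circle.
The points at distance exactly r from the centre are P, Q — 2 points.

2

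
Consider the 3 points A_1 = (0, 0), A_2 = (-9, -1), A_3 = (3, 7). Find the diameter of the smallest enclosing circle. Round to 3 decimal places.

14.422

Side lengths²: A_1A_2² = 82, A_1A_3² = 58, A_2A_3² = 208.
Since A_2A_3² = 208 ≥ 82 + 58 = 140, the angle opposite A_2A_3 is not acute, so the smallest enclosing circle has A_2A_3 as diameter.
Centre = midpoint of A_2A_3 = (-3, 3), r² = 208/4 = 52.
Diameter = 2r = 2√52 ≈ 14.422.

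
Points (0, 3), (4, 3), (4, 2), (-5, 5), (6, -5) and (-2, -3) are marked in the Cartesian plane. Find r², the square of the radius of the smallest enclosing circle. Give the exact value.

55.25

The farthest pair is (-5, 5)–(6, -5) with squared distance 221. The circle on this segment as diameter has centre (0.5, 0) and r² = 221/4 = 55.25.
Check (0, 3): distance² to centre = 9.25 ≤ 55.25, so it lies inside.
All remaining points lie in this disk, and no smaller disk contains both endpoints, so this is the minimum enclosing circle.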